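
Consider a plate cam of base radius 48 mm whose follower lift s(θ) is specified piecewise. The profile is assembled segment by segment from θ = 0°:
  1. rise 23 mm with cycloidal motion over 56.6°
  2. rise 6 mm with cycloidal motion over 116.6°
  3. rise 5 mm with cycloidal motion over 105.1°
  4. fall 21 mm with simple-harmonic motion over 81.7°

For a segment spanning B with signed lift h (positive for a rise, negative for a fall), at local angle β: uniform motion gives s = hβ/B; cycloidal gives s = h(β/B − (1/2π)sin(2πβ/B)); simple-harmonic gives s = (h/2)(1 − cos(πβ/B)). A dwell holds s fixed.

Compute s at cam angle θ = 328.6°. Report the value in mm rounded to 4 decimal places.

seg 1 [0°–56.6°] cycloidal, h=23: full span → s += 23 → s = 23.0000
seg 2 [56.6°–173.2°] cycloidal, h=6: full span → s += 6 → s = 29.0000
seg 3 [173.2°–278.3°] cycloidal, h=5: full span → s += 5 → s = 34.0000
seg 4 [278.3°–360°] simple-harmonic, h=-21: θ=328.6° here. β=50.3, B=81.7. -21/2·(1 − cos(π·0.6157)) = -14.2321 → s = 19.7679

19.7679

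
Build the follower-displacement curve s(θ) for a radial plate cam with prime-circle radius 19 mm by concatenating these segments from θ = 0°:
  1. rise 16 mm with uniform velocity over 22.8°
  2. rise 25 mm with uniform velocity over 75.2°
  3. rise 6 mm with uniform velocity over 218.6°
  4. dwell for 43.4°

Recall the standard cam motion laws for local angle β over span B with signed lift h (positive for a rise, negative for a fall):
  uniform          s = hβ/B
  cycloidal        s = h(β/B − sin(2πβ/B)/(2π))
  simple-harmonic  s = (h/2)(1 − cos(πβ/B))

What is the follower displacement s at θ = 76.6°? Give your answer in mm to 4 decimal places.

seg 1 [0°–22.8°] uniform, h=16: full span → s += 16 → s = 16.0000
seg 2 [22.8°–98°] uniform, h=25: θ=76.6° here. β=53.8, B=75.2. 25·53.8/75.2 = 17.8856 → s = 33.8856

33.8856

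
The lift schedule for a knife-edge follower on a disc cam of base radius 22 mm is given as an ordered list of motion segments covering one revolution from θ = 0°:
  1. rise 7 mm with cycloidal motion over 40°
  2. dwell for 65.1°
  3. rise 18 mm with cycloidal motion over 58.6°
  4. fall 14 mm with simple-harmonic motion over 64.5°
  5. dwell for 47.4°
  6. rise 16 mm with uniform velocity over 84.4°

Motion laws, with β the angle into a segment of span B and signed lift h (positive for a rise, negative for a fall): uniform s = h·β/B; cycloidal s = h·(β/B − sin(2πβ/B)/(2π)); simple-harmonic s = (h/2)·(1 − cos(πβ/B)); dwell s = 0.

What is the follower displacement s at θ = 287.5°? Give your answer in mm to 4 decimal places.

seg 1 [0°–40°] cycloidal, h=7: full span → s += 7 → s = 7.0000
seg 2 [40°–105.1°] dwell: s stays 7.0000
seg 3 [105.1°–163.7°] cycloidal, h=18: full span → s += 18 → s = 25.0000
seg 4 [163.7°–228.2°] simple-harmonic, h=-14: full span → s += -14 → s = 11.0000
seg 5 [228.2°–275.6°] dwell: s stays 11.0000
seg 6 [275.6°–360°] uniform, h=16: θ=287.5° here. β=11.9, B=84.4. 16·11.9/84.4 = 2.2559 → s = 13.2559

13.2559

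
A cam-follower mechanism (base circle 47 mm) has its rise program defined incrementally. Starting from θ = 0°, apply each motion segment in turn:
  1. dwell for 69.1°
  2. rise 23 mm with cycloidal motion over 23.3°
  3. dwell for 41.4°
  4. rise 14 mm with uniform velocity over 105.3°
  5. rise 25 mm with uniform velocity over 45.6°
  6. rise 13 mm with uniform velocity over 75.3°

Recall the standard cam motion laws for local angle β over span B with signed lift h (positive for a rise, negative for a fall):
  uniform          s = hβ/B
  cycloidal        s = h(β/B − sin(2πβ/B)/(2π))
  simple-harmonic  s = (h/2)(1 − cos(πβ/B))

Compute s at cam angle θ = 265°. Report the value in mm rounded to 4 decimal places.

seg 1 [0°–69.1°] dwell: s stays 0.0000
seg 2 [69.1°–92.4°] cycloidal, h=23: full span → s += 23 → s = 23.0000
seg 3 [92.4°–133.8°] dwell: s stays 23.0000
seg 4 [133.8°–239.1°] uniform, h=14: full span → s += 14 → s = 37.0000
seg 5 [239.1°–284.7°] uniform, h=25: θ=265° here. β=25.9, B=45.6. 25·25.9/45.6 = 14.1996 → s = 51.1996

51.1996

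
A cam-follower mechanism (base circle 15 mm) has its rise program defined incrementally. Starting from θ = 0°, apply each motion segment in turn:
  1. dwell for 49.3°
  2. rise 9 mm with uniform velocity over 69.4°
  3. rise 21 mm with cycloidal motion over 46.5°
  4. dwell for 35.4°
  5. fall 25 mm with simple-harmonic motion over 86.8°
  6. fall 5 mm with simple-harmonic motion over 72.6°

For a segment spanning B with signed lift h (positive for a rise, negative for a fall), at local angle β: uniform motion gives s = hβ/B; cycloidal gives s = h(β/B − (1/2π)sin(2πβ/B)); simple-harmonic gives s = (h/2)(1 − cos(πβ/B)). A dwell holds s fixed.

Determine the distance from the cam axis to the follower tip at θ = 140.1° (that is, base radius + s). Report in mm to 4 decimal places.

seg 1 [0°–49.3°] dwell: s stays 0.0000
seg 2 [49.3°–118.7°] uniform, h=9: full span → s += 9 → s = 9.0000
seg 3 [118.7°–165.2°] cycloidal, h=21: θ=140.1° here. β=21.4, B=46.5. 21·(0.4602 − sin(2π·0.4602)/(2π)) = 8.8377 → s = 17.8377
radial distance = base radius + s = 15 + 17.8377 = 32.8377

32.8377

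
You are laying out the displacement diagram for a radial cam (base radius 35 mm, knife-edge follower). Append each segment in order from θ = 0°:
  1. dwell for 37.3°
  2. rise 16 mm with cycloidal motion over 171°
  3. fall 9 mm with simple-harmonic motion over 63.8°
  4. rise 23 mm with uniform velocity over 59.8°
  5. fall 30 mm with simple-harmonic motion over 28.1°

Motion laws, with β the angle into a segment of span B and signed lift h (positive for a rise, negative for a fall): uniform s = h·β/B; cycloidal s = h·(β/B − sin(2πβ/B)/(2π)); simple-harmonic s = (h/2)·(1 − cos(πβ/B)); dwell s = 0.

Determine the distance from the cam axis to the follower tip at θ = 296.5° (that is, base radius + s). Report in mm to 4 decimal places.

seg 1 [0°–37.3°] dwell: s stays 0.0000
seg 2 [37.3°–208.3°] cycloidal, h=16: full span → s += 16 → s = 16.0000
seg 3 [208.3°–272.1°] simple-harmonic, h=-9: full span → s += -9 → s = 7.0000
seg 4 [272.1°–331.9°] uniform, h=23: θ=296.5° here. β=24.4, B=59.8. 23·24.4/59.8 = 9.3846 → s = 16.3846
radial distance = base radius + s = 35 + 16.3846 = 51.3846

51.3846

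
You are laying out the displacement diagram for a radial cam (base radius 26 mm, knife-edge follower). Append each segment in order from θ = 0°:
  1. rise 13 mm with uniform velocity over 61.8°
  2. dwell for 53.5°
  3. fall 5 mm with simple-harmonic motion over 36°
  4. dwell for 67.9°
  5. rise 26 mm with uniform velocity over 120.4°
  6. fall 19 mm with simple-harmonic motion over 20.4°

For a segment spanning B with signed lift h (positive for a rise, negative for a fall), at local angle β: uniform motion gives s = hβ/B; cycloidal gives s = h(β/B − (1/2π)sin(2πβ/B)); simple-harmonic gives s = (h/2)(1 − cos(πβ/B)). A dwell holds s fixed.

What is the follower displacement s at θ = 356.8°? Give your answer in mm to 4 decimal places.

seg 1 [0°–61.8°] uniform, h=13: full span → s += 13 → s = 13.0000
seg 2 [61.8°–115.3°] dwell: s stays 13.0000
seg 3 [115.3°–151.3°] simple-harmonic, h=-5: full span → s += -5 → s = 8.0000
seg 4 [151.3°–219.2°] dwell: s stays 8.0000
seg 5 [219.2°–339.6°] uniform, h=26: full span → s += 26 → s = 34.0000
seg 6 [339.6°–360°] simple-harmonic, h=-19: θ=356.8° here. β=17.2, B=20.4. -19/2·(1 − cos(π·0.8431)) = -17.8696 → s = 16.1304

16.1304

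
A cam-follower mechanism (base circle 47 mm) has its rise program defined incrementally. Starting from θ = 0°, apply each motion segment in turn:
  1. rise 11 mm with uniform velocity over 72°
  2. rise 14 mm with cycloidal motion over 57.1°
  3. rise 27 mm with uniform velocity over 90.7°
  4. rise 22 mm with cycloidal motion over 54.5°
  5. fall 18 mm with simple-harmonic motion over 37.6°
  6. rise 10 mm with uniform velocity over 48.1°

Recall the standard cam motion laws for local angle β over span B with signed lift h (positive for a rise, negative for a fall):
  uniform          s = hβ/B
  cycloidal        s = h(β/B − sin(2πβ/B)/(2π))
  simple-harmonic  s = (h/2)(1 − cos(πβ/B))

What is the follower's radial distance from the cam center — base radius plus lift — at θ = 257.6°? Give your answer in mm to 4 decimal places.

seg 1 [0°–72°] uniform, h=11: full span → s += 11 → s = 11.0000
seg 2 [72°–129.1°] cycloidal, h=14: full span → s += 14 → s = 25.0000
seg 3 [129.1°–219.8°] uniform, h=27: full span → s += 27 → s = 52.0000
seg 4 [219.8°–274.3°] cycloidal, h=22: θ=257.6° here. β=37.8, B=54.5. 22·(0.6936 − sin(2π·0.6936)/(2π)) = 18.5424 → s = 70.5424
radial distance = base radius + s = 47 + 70.5424 = 117.5424

117.5424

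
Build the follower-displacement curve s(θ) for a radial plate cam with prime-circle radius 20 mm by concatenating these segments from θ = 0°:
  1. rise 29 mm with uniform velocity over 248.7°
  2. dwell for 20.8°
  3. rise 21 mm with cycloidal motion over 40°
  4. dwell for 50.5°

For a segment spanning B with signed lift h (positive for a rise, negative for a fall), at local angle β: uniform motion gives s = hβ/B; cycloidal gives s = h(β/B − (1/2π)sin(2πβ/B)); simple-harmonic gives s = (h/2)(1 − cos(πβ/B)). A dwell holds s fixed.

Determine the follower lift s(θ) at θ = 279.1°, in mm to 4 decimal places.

seg 1 [0°–248.7°] uniform, h=29: full span → s += 29 → s = 29.0000
seg 2 [248.7°–269.5°] dwell: s stays 29.0000
seg 3 [269.5°–309.5°] cycloidal, h=21: θ=279.1° here. β=9.6, B=40. 21·(0.2400 − sin(2π·0.2400)/(2π)) = 1.7043 → s = 30.7043

30.7043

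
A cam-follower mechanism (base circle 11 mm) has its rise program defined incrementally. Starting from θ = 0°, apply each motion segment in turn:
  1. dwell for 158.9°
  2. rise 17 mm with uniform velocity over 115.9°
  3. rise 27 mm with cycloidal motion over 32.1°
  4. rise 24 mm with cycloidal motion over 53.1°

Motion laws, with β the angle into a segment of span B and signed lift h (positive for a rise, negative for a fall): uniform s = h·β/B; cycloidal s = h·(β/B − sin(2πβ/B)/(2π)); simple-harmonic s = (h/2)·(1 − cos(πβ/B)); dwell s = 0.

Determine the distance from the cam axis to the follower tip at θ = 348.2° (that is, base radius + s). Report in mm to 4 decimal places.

seg 1 [0°–158.9°] dwell: s stays 0.0000
seg 2 [158.9°–274.8°] uniform, h=17: full span → s += 17 → s = 17.0000
seg 3 [274.8°–306.9°] cycloidal, h=27: full span → s += 27 → s = 44.0000
seg 4 [306.9°–360°] cycloidal, h=24: θ=348.2° here. β=41.3, B=53.1. 24·(0.7778 − sin(2π·0.7778)/(2π)) = 22.4284 → s = 66.4284
radial distance = base radius + s = 11 + 66.4284 = 77.4284

77.4284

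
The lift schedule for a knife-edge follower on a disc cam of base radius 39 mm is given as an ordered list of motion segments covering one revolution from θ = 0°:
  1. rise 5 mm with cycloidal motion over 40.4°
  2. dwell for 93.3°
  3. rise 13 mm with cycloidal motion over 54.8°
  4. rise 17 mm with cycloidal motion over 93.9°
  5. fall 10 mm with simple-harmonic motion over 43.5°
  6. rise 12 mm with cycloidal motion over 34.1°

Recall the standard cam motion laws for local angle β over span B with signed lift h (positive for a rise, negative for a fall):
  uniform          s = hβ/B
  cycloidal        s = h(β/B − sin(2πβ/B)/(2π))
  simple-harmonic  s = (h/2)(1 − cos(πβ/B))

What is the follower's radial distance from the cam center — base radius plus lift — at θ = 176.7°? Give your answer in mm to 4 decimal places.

seg 1 [0°–40.4°] cycloidal, h=5: full span → s += 5 → s = 5.0000
seg 2 [40.4°–133.7°] dwell: s stays 5.0000
seg 3 [133.7°–188.5°] cycloidal, h=13: θ=176.7° here. β=43, B=54.8. 13·(0.7847 − sin(2π·0.7847)/(2π)) = 12.2208 → s = 17.2208
radial distance = base radius + s = 39 + 17.2208 = 56.2208

56.2208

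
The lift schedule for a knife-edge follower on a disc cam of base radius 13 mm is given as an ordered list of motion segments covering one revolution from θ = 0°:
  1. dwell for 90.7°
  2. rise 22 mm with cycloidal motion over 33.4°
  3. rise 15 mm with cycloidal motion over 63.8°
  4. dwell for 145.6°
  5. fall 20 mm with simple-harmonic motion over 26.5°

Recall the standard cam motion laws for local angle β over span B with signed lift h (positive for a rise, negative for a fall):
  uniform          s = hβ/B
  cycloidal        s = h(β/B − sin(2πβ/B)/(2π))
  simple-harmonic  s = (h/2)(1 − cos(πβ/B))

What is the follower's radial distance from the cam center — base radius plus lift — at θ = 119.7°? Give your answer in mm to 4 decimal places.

seg 1 [0°–90.7°] dwell: s stays 0.0000
seg 2 [90.7°–124.1°] cycloidal, h=22: θ=119.7° here. β=29, B=33.4. 22·(0.8683 − sin(2π·0.8683)/(2π)) = 21.6802 → s = 21.6802
radial distance = base radius + s = 13 + 21.6802 = 34.6802

34.6802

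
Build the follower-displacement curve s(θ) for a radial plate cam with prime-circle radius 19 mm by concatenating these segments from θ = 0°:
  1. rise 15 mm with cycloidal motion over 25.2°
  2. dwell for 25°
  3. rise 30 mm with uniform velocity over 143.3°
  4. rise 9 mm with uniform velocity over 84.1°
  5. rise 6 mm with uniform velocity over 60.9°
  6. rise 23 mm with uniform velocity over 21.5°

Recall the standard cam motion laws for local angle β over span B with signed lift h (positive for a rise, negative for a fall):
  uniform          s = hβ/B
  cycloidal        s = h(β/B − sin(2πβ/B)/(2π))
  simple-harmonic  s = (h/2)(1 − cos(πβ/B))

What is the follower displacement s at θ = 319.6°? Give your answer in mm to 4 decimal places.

seg 1 [0°–25.2°] cycloidal, h=15: full span → s += 15 → s = 15.0000
seg 2 [25.2°–50.2°] dwell: s stays 15.0000
seg 3 [50.2°–193.5°] uniform, h=30: full span → s += 30 → s = 45.0000
seg 4 [193.5°–277.6°] uniform, h=9: full span → s += 9 → s = 54.0000
seg 5 [277.6°–338.5°] uniform, h=6: θ=319.6° here. β=42, B=60.9. 6·42/60.9 = 4.1379 → s = 58.1379

58.1379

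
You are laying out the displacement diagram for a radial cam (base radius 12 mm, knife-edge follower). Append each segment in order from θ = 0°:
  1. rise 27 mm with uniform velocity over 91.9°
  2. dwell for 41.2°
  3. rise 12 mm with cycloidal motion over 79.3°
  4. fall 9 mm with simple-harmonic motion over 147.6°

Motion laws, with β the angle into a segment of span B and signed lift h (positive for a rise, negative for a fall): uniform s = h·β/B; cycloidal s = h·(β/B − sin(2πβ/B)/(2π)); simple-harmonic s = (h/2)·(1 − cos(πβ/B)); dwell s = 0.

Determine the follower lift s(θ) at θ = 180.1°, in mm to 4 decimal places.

seg 1 [0°–91.9°] uniform, h=27: full span → s += 27 → s = 27.0000
seg 2 [91.9°–133.1°] dwell: s stays 27.0000
seg 3 [133.1°–212.4°] cycloidal, h=12: θ=180.1° here. β=47, B=79.3. 12·(0.5927 − sin(2π·0.5927)/(2π)) = 8.1627 → s = 35.1627

35.1627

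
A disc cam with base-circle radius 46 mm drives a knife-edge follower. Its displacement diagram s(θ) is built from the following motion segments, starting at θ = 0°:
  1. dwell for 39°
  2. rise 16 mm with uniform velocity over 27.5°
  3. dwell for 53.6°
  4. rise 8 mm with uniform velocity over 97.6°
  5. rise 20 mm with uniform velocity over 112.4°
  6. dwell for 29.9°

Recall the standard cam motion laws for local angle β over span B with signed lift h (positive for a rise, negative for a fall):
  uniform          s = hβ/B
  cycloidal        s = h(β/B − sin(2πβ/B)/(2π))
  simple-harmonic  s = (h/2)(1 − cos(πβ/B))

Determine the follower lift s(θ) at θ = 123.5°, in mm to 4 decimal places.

seg 1 [0°–39°] dwell: s stays 0.0000
seg 2 [39°–66.5°] uniform, h=16: full span → s += 16 → s = 16.0000
seg 3 [66.5°–120.1°] dwell: s stays 16.0000
seg 4 [120.1°–217.7°] uniform, h=8: θ=123.5° here. β=3.4, B=97.6. 8·3.4/97.6 = 0.2787 → s = 16.2787

16.2787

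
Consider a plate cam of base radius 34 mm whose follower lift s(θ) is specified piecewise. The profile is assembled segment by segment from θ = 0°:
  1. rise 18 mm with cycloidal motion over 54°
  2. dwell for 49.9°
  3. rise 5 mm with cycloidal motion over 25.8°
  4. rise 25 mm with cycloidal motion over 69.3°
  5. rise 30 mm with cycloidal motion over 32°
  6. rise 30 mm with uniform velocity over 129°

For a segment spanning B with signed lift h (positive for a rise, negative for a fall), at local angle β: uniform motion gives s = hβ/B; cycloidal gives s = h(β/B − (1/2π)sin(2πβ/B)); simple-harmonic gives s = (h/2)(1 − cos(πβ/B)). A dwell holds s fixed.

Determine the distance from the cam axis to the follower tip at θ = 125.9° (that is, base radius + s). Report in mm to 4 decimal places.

seg 1 [0°–54°] cycloidal, h=18: full span → s += 18 → s = 18.0000
seg 2 [54°–103.9°] dwell: s stays 18.0000
seg 3 [103.9°–129.7°] cycloidal, h=5: θ=125.9° here. β=22, B=25.8. 5·(0.8527 − sin(2π·0.8527)/(2π)) = 4.8993 → s = 22.8993
radial distance = base radius + s = 34 + 22.8993 = 56.8993

56.8993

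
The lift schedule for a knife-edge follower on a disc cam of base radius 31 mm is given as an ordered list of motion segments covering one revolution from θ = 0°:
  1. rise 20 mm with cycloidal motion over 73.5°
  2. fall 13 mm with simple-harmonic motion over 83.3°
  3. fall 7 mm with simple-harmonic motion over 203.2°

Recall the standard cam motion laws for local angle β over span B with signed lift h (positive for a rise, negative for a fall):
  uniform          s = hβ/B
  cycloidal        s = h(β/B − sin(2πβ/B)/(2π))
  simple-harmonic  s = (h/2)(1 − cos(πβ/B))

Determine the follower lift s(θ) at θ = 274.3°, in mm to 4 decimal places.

seg 1 [0°–73.5°] cycloidal, h=20: full span → s += 20 → s = 20.0000
seg 2 [73.5°–156.8°] simple-harmonic, h=-13: full span → s += -13 → s = 7.0000
seg 3 [156.8°–360°] simple-harmonic, h=-7: θ=274.3° here. β=117.5, B=203.2. -7/2·(1 − cos(π·0.5782)) = -4.3517 → s = 2.6483

2.6483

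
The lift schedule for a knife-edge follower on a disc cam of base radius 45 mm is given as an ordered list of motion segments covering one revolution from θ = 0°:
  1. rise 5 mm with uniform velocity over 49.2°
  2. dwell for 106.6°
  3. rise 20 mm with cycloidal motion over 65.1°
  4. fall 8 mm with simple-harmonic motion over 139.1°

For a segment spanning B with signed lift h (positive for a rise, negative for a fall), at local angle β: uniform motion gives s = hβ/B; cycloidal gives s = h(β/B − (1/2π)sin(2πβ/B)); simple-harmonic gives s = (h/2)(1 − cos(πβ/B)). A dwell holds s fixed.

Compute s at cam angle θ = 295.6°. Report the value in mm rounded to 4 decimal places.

seg 1 [0°–49.2°] uniform, h=5: full span → s += 5 → s = 5.0000
seg 2 [49.2°–155.8°] dwell: s stays 5.0000
seg 3 [155.8°–220.9°] cycloidal, h=20: full span → s += 20 → s = 25.0000
seg 4 [220.9°–360°] simple-harmonic, h=-8: θ=295.6° here. β=74.7, B=139.1. -8/2·(1 − cos(π·0.5370)) = -4.4642 → s = 20.5358

20.5358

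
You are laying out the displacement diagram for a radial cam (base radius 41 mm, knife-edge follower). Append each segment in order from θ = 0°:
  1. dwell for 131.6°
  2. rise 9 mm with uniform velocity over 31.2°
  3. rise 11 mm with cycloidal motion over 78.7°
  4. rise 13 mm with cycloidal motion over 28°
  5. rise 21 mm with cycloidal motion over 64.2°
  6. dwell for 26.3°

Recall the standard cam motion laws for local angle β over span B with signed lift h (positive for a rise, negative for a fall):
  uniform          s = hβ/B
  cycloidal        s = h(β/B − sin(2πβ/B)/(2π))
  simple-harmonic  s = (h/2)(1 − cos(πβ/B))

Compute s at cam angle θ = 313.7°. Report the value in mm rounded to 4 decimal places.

seg 1 [0°–131.6°] dwell: s stays 0.0000
seg 2 [131.6°–162.8°] uniform, h=9: full span → s += 9 → s = 9.0000
seg 3 [162.8°–241.5°] cycloidal, h=11: full span → s += 11 → s = 20.0000
seg 4 [241.5°–269.5°] cycloidal, h=13: full span → s += 13 → s = 33.0000
seg 5 [269.5°–333.7°] cycloidal, h=21: θ=313.7° here. β=44.2, B=64.2. 21·(0.6885 − sin(2π·0.6885)/(2π)) = 17.5535 → s = 50.5535

50.5535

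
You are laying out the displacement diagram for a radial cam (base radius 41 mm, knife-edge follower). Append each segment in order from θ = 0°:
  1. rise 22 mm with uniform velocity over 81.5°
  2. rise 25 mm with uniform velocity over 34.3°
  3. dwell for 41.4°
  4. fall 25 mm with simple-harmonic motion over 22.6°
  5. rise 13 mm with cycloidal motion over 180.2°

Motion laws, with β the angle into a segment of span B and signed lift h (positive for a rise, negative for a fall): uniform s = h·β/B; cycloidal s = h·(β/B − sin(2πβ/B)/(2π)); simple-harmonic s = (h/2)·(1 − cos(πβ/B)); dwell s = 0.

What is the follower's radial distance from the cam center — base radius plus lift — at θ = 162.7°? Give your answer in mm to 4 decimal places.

seg 1 [0°–81.5°] uniform, h=22: full span → s += 22 → s = 22.0000
seg 2 [81.5°–115.8°] uniform, h=25: full span → s += 25 → s = 47.0000
seg 3 [115.8°–157.2°] dwell: s stays 47.0000
seg 4 [157.2°–179.8°] simple-harmonic, h=-25: θ=162.7° here. β=5.5, B=22.6. -25/2·(1 − cos(π·0.2434)) = -3.4788 → s = 43.5212
radial distance = base radius + s = 41 + 43.5212 = 84.5212

84.5212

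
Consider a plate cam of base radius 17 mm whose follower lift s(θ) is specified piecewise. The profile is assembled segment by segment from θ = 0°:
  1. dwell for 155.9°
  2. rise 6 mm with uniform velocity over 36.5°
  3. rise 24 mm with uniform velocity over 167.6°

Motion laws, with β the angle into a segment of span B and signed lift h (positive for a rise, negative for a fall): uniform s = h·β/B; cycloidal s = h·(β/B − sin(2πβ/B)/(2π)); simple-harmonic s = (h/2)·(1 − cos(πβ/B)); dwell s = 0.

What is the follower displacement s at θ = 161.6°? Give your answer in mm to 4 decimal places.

seg 1 [0°–155.9°] dwell: s stays 0.0000
seg 2 [155.9°–192.4°] uniform, h=6: θ=161.6° here. β=5.7, B=36.5. 6·5.7/36.5 = 0.9370 → s = 0.9370

0.9370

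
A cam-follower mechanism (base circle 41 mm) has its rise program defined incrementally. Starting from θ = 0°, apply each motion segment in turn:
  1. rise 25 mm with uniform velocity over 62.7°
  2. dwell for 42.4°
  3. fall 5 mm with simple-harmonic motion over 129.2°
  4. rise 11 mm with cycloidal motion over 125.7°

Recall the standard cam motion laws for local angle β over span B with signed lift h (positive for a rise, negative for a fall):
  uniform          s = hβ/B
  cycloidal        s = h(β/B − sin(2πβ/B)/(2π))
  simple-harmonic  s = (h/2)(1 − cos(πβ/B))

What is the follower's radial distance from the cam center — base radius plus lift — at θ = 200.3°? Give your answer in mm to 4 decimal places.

seg 1 [0°–62.7°] uniform, h=25: full span → s += 25 → s = 25.0000
seg 2 [62.7°–105.1°] dwell: s stays 25.0000
seg 3 [105.1°–234.3°] simple-harmonic, h=-5: θ=200.3° here. β=95.2, B=129.2. -5/2·(1 − cos(π·0.7368)) = -4.1932 → s = 20.8068
radial distance = base radius + s = 41 + 20.8068 = 61.8068

61.8068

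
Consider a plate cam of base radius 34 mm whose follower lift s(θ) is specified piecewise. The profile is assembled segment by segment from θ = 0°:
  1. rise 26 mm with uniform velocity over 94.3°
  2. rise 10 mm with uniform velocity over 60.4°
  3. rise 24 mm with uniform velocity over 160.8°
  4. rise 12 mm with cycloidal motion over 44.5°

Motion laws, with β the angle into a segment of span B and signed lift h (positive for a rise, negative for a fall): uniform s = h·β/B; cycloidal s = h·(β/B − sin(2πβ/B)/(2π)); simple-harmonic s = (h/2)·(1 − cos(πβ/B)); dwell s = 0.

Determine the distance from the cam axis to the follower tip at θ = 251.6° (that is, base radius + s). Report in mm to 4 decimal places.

seg 1 [0°–94.3°] uniform, h=26: full span → s += 26 → s = 26.0000
seg 2 [94.3°–154.7°] uniform, h=10: full span → s += 10 → s = 36.0000
seg 3 [154.7°–315.5°] uniform, h=24: θ=251.6° here. β=96.9, B=160.8. 24·96.9/160.8 = 14.4627 → s = 50.4627
radial distance = base radius + s = 34 + 50.4627 = 84.4627

84.4627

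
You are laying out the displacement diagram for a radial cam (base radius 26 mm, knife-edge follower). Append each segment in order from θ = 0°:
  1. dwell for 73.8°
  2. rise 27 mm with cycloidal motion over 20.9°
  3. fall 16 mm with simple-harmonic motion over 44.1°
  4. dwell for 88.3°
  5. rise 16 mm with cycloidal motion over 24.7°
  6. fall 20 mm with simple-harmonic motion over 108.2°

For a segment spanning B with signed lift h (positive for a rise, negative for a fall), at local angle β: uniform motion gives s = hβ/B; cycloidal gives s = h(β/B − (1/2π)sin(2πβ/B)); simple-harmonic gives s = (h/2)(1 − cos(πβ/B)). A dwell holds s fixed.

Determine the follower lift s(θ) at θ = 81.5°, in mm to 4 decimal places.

seg 1 [0°–73.8°] dwell: s stays 0.0000
seg 2 [73.8°–94.7°] cycloidal, h=27: θ=81.5° here. β=7.7, B=20.9. 27·(0.3684 − sin(2π·0.3684)/(2π)) = 6.7858 → s = 6.7858

6.7858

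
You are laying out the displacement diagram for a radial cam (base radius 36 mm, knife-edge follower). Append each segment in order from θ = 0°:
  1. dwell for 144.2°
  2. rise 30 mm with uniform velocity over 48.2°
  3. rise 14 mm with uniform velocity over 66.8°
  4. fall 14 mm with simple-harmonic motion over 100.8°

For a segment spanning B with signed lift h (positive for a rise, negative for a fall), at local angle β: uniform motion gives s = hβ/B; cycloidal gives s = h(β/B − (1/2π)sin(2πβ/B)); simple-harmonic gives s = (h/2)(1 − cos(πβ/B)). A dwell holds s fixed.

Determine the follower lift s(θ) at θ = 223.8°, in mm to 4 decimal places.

seg 1 [0°–144.2°] dwell: s stays 0.0000
seg 2 [144.2°–192.4°] uniform, h=30: full span → s += 30 → s = 30.0000
seg 3 [192.4°–259.2°] uniform, h=14: θ=223.8° here. β=31.4, B=66.8. 14·31.4/66.8 = 6.5808 → s = 36.5808

36.5808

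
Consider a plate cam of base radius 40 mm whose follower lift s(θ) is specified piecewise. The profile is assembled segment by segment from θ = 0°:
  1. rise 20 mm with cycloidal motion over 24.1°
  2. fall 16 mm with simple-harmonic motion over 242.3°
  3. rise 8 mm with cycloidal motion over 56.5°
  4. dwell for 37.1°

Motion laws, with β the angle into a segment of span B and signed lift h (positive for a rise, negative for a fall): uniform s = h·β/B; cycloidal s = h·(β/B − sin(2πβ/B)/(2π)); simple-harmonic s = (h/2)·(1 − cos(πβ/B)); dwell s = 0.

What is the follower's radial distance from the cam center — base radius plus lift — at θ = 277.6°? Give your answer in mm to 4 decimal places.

seg 1 [0°–24.1°] cycloidal, h=20: full span → s += 20 → s = 20.0000
seg 2 [24.1°–266.4°] simple-harmonic, h=-16: full span → s += -16 → s = 4.0000
seg 3 [266.4°–322.9°] cycloidal, h=8: θ=277.6° here. β=11.2, B=56.5. 8·(0.1982 − sin(2π·0.1982)/(2π)) = 0.3794 → s = 4.3794
radial distance = base radius + s = 40 + 4.3794 = 44.3794

44.3794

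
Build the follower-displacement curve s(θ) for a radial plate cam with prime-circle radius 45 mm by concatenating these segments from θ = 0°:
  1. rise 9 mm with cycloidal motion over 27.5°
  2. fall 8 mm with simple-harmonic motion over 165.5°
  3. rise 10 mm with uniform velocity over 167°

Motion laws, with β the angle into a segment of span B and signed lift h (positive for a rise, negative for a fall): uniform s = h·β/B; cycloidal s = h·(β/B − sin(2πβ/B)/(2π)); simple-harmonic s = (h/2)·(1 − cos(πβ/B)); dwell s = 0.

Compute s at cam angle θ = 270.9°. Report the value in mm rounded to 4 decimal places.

seg 1 [0°–27.5°] cycloidal, h=9: full span → s += 9 → s = 9.0000
seg 2 [27.5°–193°] simple-harmonic, h=-8: full span → s += -8 → s = 1.0000
seg 3 [193°–360°] uniform, h=10: θ=270.9° here. β=77.9, B=167. 10·77.9/167 = 4.6647 → s = 5.6647

5.6647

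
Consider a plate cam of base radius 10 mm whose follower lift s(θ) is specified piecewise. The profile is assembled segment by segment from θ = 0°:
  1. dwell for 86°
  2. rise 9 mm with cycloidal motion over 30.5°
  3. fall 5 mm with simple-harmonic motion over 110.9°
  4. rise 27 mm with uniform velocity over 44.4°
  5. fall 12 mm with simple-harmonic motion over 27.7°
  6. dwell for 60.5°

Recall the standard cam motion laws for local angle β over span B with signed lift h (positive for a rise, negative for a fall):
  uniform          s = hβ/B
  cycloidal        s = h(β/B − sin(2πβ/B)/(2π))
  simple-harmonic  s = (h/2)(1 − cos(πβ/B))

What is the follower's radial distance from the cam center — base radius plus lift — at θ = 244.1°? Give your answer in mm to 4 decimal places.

seg 1 [0°–86°] dwell: s stays 0.0000
seg 2 [86°–116.5°] cycloidal, h=9: full span → s += 9 → s = 9.0000
seg 3 [116.5°–227.4°] simple-harmonic, h=-5: full span → s += -5 → s = 4.0000
seg 4 [227.4°–271.8°] uniform, h=27: θ=244.1° here. β=16.7, B=44.4. 27·16.7/44.4 = 10.1554 → s = 14.1554
radial distance = base radius + s = 10 + 14.1554 = 24.1554

24.1554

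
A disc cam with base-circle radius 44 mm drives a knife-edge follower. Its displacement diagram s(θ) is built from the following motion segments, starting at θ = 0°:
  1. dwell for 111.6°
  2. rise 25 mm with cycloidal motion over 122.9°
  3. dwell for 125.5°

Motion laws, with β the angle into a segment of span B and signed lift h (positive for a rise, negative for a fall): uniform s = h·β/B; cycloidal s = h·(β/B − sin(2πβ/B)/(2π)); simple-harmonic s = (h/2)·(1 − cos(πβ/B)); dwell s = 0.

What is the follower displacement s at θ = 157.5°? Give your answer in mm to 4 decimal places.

seg 1 [0°–111.6°] dwell: s stays 0.0000
seg 2 [111.6°–234.5°] cycloidal, h=25: θ=157.5° here. β=45.9, B=122.9. 25·(0.3735 − sin(2π·0.3735)/(2π)) = 6.4965 → s = 6.4965

6.4965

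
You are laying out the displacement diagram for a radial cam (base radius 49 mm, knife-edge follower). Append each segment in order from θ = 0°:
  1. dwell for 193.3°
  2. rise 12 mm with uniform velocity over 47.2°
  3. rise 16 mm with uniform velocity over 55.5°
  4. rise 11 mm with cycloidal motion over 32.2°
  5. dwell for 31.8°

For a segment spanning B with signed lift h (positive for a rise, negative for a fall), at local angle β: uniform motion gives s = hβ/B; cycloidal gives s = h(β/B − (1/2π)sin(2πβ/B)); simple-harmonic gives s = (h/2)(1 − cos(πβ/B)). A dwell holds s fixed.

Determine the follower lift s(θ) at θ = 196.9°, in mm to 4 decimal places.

seg 1 [0°–193.3°] dwell: s stays 0.0000
seg 2 [193.3°–240.5°] uniform, h=12: θ=196.9° here. β=3.6, B=47.2. 12·3.6/47.2 = 0.9153 → s = 0.9153

0.9153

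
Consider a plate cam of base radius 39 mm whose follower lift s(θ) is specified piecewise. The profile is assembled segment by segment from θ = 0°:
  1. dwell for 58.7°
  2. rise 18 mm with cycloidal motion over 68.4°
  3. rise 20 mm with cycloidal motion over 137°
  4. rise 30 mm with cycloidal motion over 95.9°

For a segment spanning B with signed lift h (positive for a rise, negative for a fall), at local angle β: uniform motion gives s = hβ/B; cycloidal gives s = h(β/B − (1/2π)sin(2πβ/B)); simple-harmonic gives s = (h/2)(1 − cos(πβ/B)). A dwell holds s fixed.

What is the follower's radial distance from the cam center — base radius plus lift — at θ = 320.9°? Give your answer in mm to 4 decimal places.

seg 1 [0°–58.7°] dwell: s stays 0.0000
seg 2 [58.7°–127.1°] cycloidal, h=18: full span → s += 18 → s = 18.0000
seg 3 [127.1°–264.1°] cycloidal, h=20: full span → s += 20 → s = 38.0000
seg 4 [264.1°–360°] cycloidal, h=30: θ=320.9° here. β=56.8, B=95.9. 30·(0.5923 − sin(2π·0.5923)/(2π)) = 20.3845 → s = 58.3845
radial distance = base radius + s = 39 + 58.3845 = 97.3845

97.3845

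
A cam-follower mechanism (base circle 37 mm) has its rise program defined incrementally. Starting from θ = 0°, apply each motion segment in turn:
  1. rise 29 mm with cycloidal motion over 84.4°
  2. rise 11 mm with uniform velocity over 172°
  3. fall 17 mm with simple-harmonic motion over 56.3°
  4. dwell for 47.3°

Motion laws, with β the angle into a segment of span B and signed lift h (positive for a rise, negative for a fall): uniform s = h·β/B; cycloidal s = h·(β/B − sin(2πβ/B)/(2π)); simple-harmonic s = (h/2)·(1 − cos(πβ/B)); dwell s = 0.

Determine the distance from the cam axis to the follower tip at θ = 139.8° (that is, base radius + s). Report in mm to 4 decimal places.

seg 1 [0°–84.4°] cycloidal, h=29: full span → s += 29 → s = 29.0000
seg 2 [84.4°–256.4°] uniform, h=11: θ=139.8° here. β=55.4, B=172. 11·55.4/172 = 3.5430 → s = 32.5430
radial distance = base radius + s = 37 + 32.5430 = 69.5430

69.5430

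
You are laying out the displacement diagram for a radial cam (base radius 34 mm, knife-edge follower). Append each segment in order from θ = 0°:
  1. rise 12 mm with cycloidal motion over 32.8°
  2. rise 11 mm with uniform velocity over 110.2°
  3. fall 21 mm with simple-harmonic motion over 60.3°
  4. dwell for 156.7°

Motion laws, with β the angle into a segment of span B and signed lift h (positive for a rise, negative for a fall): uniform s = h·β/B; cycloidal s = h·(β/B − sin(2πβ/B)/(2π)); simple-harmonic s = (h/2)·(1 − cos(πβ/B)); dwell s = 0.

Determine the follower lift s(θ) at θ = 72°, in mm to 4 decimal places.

seg 1 [0°–32.8°] cycloidal, h=12: full span → s += 12 → s = 12.0000
seg 2 [32.8°–143°] uniform, h=11: θ=72° here. β=39.2, B=110.2. 11·39.2/110.2 = 3.9129 → s = 15.9129

15.9129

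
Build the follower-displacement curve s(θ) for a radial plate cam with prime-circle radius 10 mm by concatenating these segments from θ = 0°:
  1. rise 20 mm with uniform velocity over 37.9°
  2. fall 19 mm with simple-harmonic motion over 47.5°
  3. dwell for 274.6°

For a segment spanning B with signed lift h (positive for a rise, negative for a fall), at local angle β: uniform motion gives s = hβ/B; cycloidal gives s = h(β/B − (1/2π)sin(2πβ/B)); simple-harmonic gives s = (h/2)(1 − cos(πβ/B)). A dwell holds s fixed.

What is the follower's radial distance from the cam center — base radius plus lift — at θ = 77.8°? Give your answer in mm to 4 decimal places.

seg 1 [0°–37.9°] uniform, h=20: full span → s += 20 → s = 20.0000
seg 2 [37.9°–85.4°] simple-harmonic, h=-19: θ=77.8° here. β=39.9, B=47.5. -19/2·(1 − cos(π·0.8400)) = -17.8249 → s = 2.1751
radial distance = base radius + s = 10 + 2.1751 = 12.1751

12.1751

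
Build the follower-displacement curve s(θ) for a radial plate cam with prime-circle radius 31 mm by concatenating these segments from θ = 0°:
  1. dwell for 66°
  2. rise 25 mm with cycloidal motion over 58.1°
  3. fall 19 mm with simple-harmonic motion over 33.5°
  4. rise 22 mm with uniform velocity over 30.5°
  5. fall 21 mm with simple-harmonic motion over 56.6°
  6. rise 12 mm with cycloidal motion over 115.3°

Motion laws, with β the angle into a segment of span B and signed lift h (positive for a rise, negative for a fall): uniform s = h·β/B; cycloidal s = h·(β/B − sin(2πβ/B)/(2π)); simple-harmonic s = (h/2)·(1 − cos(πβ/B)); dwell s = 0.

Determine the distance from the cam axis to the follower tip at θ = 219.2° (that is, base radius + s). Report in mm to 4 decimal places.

seg 1 [0°–66°] dwell: s stays 0.0000
seg 2 [66°–124.1°] cycloidal, h=25: full span → s += 25 → s = 25.0000
seg 3 [124.1°–157.6°] simple-harmonic, h=-19: full span → s += -19 → s = 6.0000
seg 4 [157.6°–188.1°] uniform, h=22: full span → s += 22 → s = 28.0000
seg 5 [188.1°–244.7°] simple-harmonic, h=-21: θ=219.2° here. β=31.1, B=56.6. -21/2·(1 − cos(π·0.5495)) = -12.1253 → s = 15.8747
radial distance = base radius + s = 31 + 15.8747 = 46.8747

46.8747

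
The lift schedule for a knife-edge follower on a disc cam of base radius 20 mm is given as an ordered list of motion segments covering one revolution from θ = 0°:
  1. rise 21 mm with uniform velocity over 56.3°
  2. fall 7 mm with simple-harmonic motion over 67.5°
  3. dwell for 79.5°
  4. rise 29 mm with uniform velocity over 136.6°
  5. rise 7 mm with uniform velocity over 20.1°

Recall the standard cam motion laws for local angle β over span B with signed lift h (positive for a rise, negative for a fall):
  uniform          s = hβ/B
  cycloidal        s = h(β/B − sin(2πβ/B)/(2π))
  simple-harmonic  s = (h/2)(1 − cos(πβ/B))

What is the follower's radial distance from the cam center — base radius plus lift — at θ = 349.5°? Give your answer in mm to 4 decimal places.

seg 1 [0°–56.3°] uniform, h=21: full span → s += 21 → s = 21.0000
seg 2 [56.3°–123.8°] simple-harmonic, h=-7: full span → s += -7 → s = 14.0000
seg 3 [123.8°–203.3°] dwell: s stays 14.0000
seg 4 [203.3°–339.9°] uniform, h=29: full span → s += 29 → s = 43.0000
seg 5 [339.9°–360°] uniform, h=7: θ=349.5° here. β=9.6, B=20.1. 7·9.6/20.1 = 3.3433 → s = 46.3433
radial distance = base radius + s = 20 + 46.3433 = 66.3433

66.3433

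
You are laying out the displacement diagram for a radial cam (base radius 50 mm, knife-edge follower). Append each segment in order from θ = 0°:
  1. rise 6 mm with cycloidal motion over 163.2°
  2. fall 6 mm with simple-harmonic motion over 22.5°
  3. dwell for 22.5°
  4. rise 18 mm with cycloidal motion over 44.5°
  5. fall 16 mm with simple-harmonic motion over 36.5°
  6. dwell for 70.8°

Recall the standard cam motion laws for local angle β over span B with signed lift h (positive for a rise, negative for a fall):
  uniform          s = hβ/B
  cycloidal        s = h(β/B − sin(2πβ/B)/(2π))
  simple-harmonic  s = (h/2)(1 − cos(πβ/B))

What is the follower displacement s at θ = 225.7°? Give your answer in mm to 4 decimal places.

seg 1 [0°–163.2°] cycloidal, h=6: full span → s += 6 → s = 6.0000
seg 2 [163.2°–185.7°] simple-harmonic, h=-6: full span → s += -6 → s = 0.0000
seg 3 [185.7°–208.2°] dwell: s stays 0.0000
seg 4 [208.2°–252.7°] cycloidal, h=18: θ=225.7° here. β=17.5, B=44.5. 18·(0.3933 − sin(2π·0.3933)/(2π)) = 5.2981 → s = 5.2981

5.2981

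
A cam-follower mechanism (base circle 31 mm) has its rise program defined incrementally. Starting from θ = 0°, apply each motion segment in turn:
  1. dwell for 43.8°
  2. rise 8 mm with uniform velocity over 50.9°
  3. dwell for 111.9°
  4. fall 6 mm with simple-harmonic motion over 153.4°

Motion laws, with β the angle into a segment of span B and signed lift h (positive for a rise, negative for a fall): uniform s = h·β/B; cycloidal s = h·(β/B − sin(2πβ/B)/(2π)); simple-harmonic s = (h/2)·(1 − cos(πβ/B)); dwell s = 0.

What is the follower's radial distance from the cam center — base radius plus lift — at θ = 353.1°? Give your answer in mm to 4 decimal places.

seg 1 [0°–43.8°] dwell: s stays 0.0000
seg 2 [43.8°–94.7°] uniform, h=8: full span → s += 8 → s = 8.0000
seg 3 [94.7°–206.6°] dwell: s stays 8.0000
seg 4 [206.6°–360°] simple-harmonic, h=-6: θ=353.1° here. β=146.5, B=153.4. -6/2·(1 − cos(π·0.9550)) = -5.9701 → s = 2.0299
radial distance = base radius + s = 31 + 2.0299 = 33.0299

33.0299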